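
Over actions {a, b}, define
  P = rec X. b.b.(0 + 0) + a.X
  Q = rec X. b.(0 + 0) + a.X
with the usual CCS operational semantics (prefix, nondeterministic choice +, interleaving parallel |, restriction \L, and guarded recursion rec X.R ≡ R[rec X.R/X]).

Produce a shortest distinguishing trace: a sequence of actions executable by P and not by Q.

P's transition system — 3 states:
  u0 = rec X. b.b.(0 + 0) + a.X has moves —a→ u0, —b→ u1
  u1 = b.(0 + 0) has moves —b→ u2
  u2 = 0 + 0 has moves ∅
Q's transition system — 2 states:
  v0 = rec X. b.(0 + 0) + a.X has moves —a→ v0, —b→ v1
  v1 = 0 + 0 has moves ∅
Run σ = ⟨bb⟩ on P: start {u0}
  step 1 (b): {u1}
  step 2 (b): {u2}
  P completes σ.
Run σ = ⟨bb⟩ on Q: start {v0}
  step 1 (b): {v1}
  step 2 (b): no successor for Q

bb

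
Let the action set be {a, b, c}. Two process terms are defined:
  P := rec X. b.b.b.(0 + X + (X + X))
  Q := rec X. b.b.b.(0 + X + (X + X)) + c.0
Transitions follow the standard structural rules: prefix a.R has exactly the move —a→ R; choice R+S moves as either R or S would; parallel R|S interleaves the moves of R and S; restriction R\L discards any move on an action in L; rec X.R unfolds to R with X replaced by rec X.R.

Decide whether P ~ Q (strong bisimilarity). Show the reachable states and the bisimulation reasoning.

P's transition system — 4 states:
  p0 = rec X. b.b.b.(0 + X + (X + X)) ⊢ —b→ p1
  p1 = b.b.(0 + (rec X. b.b.b.(0 + X + (X + X))) + ((rec X. b.b.b.(0 + X + (X + X))) + (rec X. b.b.b.(0 + X + (X + X))))) ⊢ —b→ p2
  p2 = b.(0 + (rec X. b.b.b.(0 + X + (X + X))) + ((rec X. b.b.b.(0 + X + (X + X))) + (rec X. b.b.b.(0 + X + (X + X))))) ⊢ —b→ p3
  p3 = 0 + (rec X. b.b.b.(0 + X + (X + X))) + ((rec X. b.b.b.(0 + X + (X + X))) + (rec X. b.b.b.(0 + X + (X + X)))) ⊢ —b→ p1
Q's transition system — 5 states:
  q0 = rec X. b.b.b.(0 + X + (X + X)) + c.0 ⊢ —b→ q1, —c→ q2
  q1 = b.b.(0 + (rec X. b.b.b.(0 + X + (X + X)) + c.0) + ((rec X. b.b.b.(0 + X + (X + X)) + c.0) + (rec X. b.b.b.(0 + X + (X + X)) + c.0))) ⊢ —b→ q3
  q2 = 0 ⊢ stopped
  q3 = b.(0 + (rec X. b.b.b.(0 + X + (X + X)) + c.0) + ((rec X. b.b.b.(0 + X + (X + X)) + c.0) + (rec X. b.b.b.(0 + X + (X + X)) + c.0))) ⊢ —b→ q4
  q4 = 0 + (rec X. b.b.b.(0 + X + (X + X)) + c.0) + ((rec X. b.b.b.(0 + X + (X + X)) + c.0) + (rec X. b.b.b.(0 + X + (X + X)) + c.0)) ⊢ —b→ q1, —c→ q2
Partition-refinement fixed point:
  B0 = {p0, p1, p2, p3}
  B1 = {q0, q4}
  B2 = {q1}
  B3 = {q3}
  B4 = {q2}
p0 ∈ B0, q0 ∈ B1 → different blocks

not bisimilar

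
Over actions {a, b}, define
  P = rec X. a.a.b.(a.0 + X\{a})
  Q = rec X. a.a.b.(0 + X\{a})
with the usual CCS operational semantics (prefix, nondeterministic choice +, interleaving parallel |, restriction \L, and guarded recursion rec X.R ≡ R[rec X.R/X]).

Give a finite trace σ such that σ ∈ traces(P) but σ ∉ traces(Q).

aaba

Reachable graph of P (5 states):
  m0 = rec X. a.a.b.(a.0 + X\{a}) → -a-> m1
  m1 = a.b.(a.0 + (rec X. a.a.b.(a.0 + X\{a}))\{a}) → -a-> m2
  m2 = b.(a.0 + (rec X. a.a.b.(a.0 + X\{a}))\{a}) → -b-> m3
  m3 = a.0 + (rec X. a.a.b.(a.0 + X\{a}))\{a} → -a-> m4
  m4 = 0 → deadlocked
Reachable graph of Q (4 states):
  n0 = rec X. a.a.b.(0 + X\{a}) → -a-> n1
  n1 = a.b.(0 + (rec X. a.a.b.(0 + X\{a}))\{a}) → -a-> n2
  n2 = b.(0 + (rec X. a.a.b.(0 + X\{a}))\{a}) → -b-> n3
  n3 = 0 + (rec X. a.a.b.(0 + X\{a}))\{a} → deadlocked
Executing aaba from P (initial set {m0}):
  [1] a ⇒ {m1}
  [2] a ⇒ {m2}
  [3] b ⇒ {m3}
  [4] a ⇒ {m4}
  — P admits the full trace.
Executing aaba from Q (initial set {n0}):
  [1] a ⇒ {n1}
  [2] a ⇒ {n2}
  [3] b ⇒ {n3}
  [4] a ⇒ ∅ (Q stuck)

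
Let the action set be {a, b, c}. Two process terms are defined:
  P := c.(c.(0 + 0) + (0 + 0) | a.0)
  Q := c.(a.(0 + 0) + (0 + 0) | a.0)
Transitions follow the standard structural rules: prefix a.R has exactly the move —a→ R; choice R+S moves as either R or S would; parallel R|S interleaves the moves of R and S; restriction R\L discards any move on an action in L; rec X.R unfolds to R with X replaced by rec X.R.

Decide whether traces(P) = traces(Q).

Reachable graph of P (4 states):
  s0 = c.(c.(0 + 0) + (0 + 0) | a.0) | -c-> s1
  s1 = c.(0 + 0) + (0 + 0) | a.0 | -a-> s2, -c-> s3
  s2 = (0 + 0) | 0 | ·
  s3 = 0 + 0 | ·
Reachable graph of Q (4 states):
  t0 = c.(a.(0 + 0) + (0 + 0) | a.0) | -c-> t1
  t1 = a.(0 + 0) + (0 + 0) | a.0 | -a-> t2, -a-> t3
  t2 = (0 + 0) | 0 | ·
  t3 = 0 + 0 | ·
Executing cc from P (initial set {s0}):
  after c @ step 1: {s1}
  after c @ step 2: {s3}
  P completes σ.
Executing cc from Q (initial set {t0}):
  after c @ step 1: {t1}
  after c @ step 2: ∅ (Q stuck)

NO — witness ⟨cc⟩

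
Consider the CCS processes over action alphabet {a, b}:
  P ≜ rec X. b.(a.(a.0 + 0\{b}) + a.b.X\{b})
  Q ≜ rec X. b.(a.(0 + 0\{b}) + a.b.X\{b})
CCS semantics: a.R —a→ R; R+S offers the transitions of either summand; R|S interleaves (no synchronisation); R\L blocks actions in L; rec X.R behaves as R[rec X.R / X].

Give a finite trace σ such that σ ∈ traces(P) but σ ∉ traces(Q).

baa

Reachable graph of P (6 states):
  s0 = rec X. b.(a.(a.0 + 0\{b}) + a.b.X\{b}) :: --b--▸ s1
  s1 = a.(a.0 + 0\{b}) + a.b.(rec X. b.(a.(a.0 + 0\{b}) + a.b.X\{b}))\{b} :: --a--▸ s2, --a--▸ s3
  s2 = a.0 + 0\{b} :: --a--▸ s4
  s3 = b.(rec X. b.(a.(a.0 + 0\{b}) + a.b.X\{b}))\{b} :: --b--▸ s5
  s4 = 0 :: deadlocked
  s5 = (rec X. b.(a.(a.0 + 0\{b}) + a.b.X\{b}))\{b} :: deadlocked
Reachable graph of Q (5 states):
  t0 = rec X. b.(a.(0 + 0\{b}) + a.b.X\{b}) :: --b--▸ t1
  t1 = a.(0 + 0\{b}) + a.b.(rec X. b.(a.(0 + 0\{b}) + a.b.X\{b}))\{b} :: --a--▸ t2, --a--▸ t3
  t2 = 0 + 0\{b} :: deadlocked
  t3 = b.(rec X. b.(a.(0 + 0\{b}) + a.b.X\{b}))\{b} :: --b--▸ t4
  t4 = (rec X. b.(a.(0 + 0\{b}) + a.b.X\{b}))\{b} :: deadlocked
Executing baa from P (initial set {s0}):
  [1] b ⇒ {s1}
  [2] a ⇒ {s2, s3}
  [3] a ⇒ {s4}
  ✓ P
Executing baa from Q (initial set {t0}):
  [1] b ⇒ {t1}
  [2] a ⇒ {t2, t3}
  [3] a ⇒ ∅  — Q cannot continue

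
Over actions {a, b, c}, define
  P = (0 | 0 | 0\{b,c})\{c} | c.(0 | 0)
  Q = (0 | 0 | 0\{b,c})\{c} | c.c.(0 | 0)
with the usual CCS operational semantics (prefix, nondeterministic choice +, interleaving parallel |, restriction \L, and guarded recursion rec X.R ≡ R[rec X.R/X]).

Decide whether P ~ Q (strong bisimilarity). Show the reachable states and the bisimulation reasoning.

LTS(P): 2 reachable states
  m0 = (0 | 0 | 0\{b,c})\{c} | c.(0 | 0) → -c-> m1
  m1 = (0 | 0 | 0\{b,c})\{c} | (0 | 0) → ∅
LTS(Q): 3 reachable states
  n0 = (0 | 0 | 0\{b,c})\{c} | c.c.(0 | 0) → -c-> n1
  n1 = (0 | 0 | 0\{b,c})\{c} | c.(0 | 0) → -c-> n2
  n2 = (0 | 0 | 0\{b,c})\{c} | (0 | 0) → ∅
Bisimilarity quotient blocks:
  B0 = {m0, n1}
  B1 = {m1, n2}
  B2 = {n0}
m0 ∈ B0, n0 ∈ B2 → different blocks

not bisimilar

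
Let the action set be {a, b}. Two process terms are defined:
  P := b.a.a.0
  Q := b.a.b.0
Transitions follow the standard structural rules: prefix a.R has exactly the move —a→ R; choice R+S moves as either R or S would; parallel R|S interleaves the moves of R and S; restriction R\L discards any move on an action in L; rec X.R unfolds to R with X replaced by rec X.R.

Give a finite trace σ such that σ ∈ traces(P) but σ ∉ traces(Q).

LTS(P): 4 reachable states
  m0 = b.a.a.0 ⊢ -b-> m1
  m1 = a.a.0 ⊢ -a-> m2
  m2 = a.0 ⊢ -a-> m3
  m3 = 0 ⊢ ·
LTS(Q): 4 reachable states
  n0 = b.a.b.0 ⊢ -b-> n1
  n1 = a.b.0 ⊢ -a-> n2
  n2 = b.0 ⊢ -b-> n3
  n3 = 0 ⊢ ·
Trace ⟨baa⟩ through P, begin at {m0}:
  after b @ step 1: {m1}
  after a @ step 2: {m2}
  after a @ step 3: {m3}
  ✓ P
Trace ⟨baa⟩ through Q, begin at {n0}:
  after b @ step 1: {n1}
  after a @ step 2: {n2}
  after a @ step 3: no successor for Q

baa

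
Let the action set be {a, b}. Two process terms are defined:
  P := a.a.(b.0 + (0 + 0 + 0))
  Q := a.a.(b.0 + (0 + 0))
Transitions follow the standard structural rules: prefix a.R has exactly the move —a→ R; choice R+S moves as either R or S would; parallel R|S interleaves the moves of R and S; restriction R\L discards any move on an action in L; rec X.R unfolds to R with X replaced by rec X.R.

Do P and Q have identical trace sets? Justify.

P's transition system — 4 states:
  p0 = a.a.(b.0 + (0 + 0 + 0)) → —a→ p1
  p1 = a.(b.0 + (0 + 0 + 0)) → —a→ p2
  p2 = b.0 + (0 + 0 + 0) → —b→ p3
  p3 = 0 → (no moves)
Q's transition system — 4 states:
  q0 = a.a.(b.0 + (0 + 0)) → —a→ q1
  q1 = a.(b.0 + (0 + 0)) → —a→ q2
  q2 = b.0 + (0 + 0) → —b→ q3
  q3 = 0 → (no moves)
Coarsest stable partition (strong bisimilarity classes):
  B0 = {p0, q0}
  B1 = {p1, q1}
  B2 = {p2, q2}
  B3 = {p3, q3}
p0 ∈ B0, q0 ∈ B0 → same block
Bisimilar ⇒ trace-equivalent.

trace-equivalent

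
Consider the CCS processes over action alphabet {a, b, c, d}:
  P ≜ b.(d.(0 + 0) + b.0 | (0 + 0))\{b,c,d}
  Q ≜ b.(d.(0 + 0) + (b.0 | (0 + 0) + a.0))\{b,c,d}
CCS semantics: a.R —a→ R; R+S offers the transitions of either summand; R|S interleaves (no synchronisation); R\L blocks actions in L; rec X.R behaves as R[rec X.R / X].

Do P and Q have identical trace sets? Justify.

P's transition system — 2 states:
  m0 = b.(d.(0 + 0) + b.0 | (0 + 0))\{b,c,d} → --b--▸ m1
  m1 = (d.(0 + 0) + b.0 | (0 + 0))\{b,c,d} → ∅
Q's transition system — 3 states:
  n0 = b.(d.(0 + 0) + (b.0 | (0 + 0) + a.0))\{b,c,d} → --b--▸ n1
  n1 = (d.(0 + 0) + (b.0 | (0 + 0) + a.0))\{b,c,d} → --a--▸ n2
  n2 = 0\{b,c,d} → ∅
Run σ = ⟨ba⟩ on Q: start {n0}
  [1] b ⇒ {n1}
  [2] a ⇒ {n2}
  ✓ Q
Run σ = ⟨ba⟩ on P: start {m0}
  [1] b ⇒ {m1}
  [2] a ⇒ no successor for P

traces(P) ≠ traces(Q) — witness ⟨ba⟩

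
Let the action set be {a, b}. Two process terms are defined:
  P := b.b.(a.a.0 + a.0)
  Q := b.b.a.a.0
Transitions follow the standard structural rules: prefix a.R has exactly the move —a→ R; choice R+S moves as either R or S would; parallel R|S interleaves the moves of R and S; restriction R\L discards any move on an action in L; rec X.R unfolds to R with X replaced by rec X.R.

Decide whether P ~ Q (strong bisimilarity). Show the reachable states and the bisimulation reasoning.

NO

LTS(P): 5 reachable states
  m0 = b.b.(a.a.0 + a.0) → --b--▸ m1
  m1 = b.(a.a.0 + a.0) → --b--▸ m2
  m2 = a.a.0 + a.0 → --a--▸ m3, --a--▸ m4
  m3 = 0 → ·
  m4 = a.0 → --a--▸ m3
LTS(Q): 5 reachable states
  n0 = b.b.a.a.0 → --b--▸ n1
  n1 = b.a.a.0 → --b--▸ n2
  n2 = a.a.0 → --a--▸ n3
  n3 = a.0 → --a--▸ n4
  n4 = 0 → ·
Bisimilarity quotient blocks:
  B0 = {m0}
  B1 = {m1}
  B2 = {m2}
  B3 = {m3, n4}
  B4 = {m4, n3}
  B5 = {n0}
  B6 = {n1}
  B7 = {n2}
m0 ∈ B0, n0 ∈ B5 → different blocks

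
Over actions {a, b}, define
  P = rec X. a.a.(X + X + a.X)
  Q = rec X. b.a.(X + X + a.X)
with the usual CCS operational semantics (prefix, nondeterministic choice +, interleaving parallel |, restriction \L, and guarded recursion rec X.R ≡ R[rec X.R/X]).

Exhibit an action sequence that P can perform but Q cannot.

a

Reachable graph of P (3 states):
  u0 = rec X. a.a.(X + X + a.X) ⊢ ··a··> u1
  u1 = a.((rec X. a.a.(X + X + a.X)) + (rec X. a.a.(X + X + a.X)) + a.(rec X. a.a.(X + X + a.X))) ⊢ ··a··> u2
  u2 = (rec X. a.a.(X + X + a.X)) + (rec X. a.a.(X + X + a.X)) + a.(rec X. a.a.(X + X + a.X)) ⊢ ··a··> u0, ··a··> u1
Reachable graph of Q (3 states):
  v0 = rec X. b.a.(X + X + a.X) ⊢ ··b··> v1
  v1 = a.((rec X. b.a.(X + X + a.X)) + (rec X. b.a.(X + X + a.X)) + a.(rec X. b.a.(X + X + a.X))) ⊢ ··a··> v2
  v2 = (rec X. b.a.(X + X + a.X)) + (rec X. b.a.(X + X + a.X)) + a.(rec X. b.a.(X + X + a.X)) ⊢ ··a··> v0, ··b··> v1
Trace ⟨a⟩ through P, begin at {u0}:
  step 1 (a): {u1}
  P completes σ.
Trace ⟨a⟩ through Q, begin at {v0}:
  step 1 (a): ∅ (Q stuck)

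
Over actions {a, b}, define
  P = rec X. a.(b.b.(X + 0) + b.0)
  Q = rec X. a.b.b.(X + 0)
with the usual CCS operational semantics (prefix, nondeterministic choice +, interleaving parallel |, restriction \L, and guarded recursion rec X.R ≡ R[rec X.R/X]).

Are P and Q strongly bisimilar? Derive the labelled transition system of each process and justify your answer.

P's transition system — 5 states:
  u0 = rec X. a.(b.b.(X + 0) + b.0) has moves -a-> u1
  u1 = b.b.((rec X. a.(b.b.(X + 0) + b.0)) + 0) + b.0 has moves -b-> u2, -b-> u3
  u2 = 0 has moves deadlocked
  u3 = b.((rec X. a.(b.b.(X + 0) + b.0)) + 0) has moves -b-> u4
  u4 = (rec X. a.(b.b.(X + 0) + b.0)) + 0 has moves -a-> u1
Q's transition system — 4 states:
  v0 = rec X. a.b.b.(X + 0) has moves -a-> v1
  v1 = b.b.((rec X. a.b.b.(X + 0)) + 0) has moves -b-> v2
  v2 = b.((rec X. a.b.b.(X + 0)) + 0) has moves -b-> v3
  v3 = (rec X. a.b.b.(X + 0)) + 0 has moves -a-> v1
Coarsest stable partition (strong bisimilarity classes):
  B0 = {u0, u4}
  B1 = {u1}
  B2 = {u3}
  B3 = {u2}
  B4 = {v0, v3}
  B5 = {v1}
  B6 = {v2}
u0 ∈ B0, v0 ∈ B4 → different blocks

not bisimilar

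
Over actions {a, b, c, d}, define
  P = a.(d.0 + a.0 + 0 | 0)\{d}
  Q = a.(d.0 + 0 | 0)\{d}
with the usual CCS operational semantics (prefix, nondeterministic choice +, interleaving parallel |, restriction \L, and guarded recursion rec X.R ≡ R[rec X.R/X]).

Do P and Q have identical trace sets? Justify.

NO — witness ⟨aa⟩

LTS(P): 3 reachable states
  s0 = a.(d.0 + a.0 + 0 | 0)\{d} ⊢ ··a··> s1
  s1 = (d.0 + a.0 + 0 | 0)\{d} ⊢ ··a··> s2
  s2 = 0\{d} ⊢ stopped
LTS(Q): 2 reachable states
  t0 = a.(d.0 + 0 | 0)\{d} ⊢ ··a··> t1
  t1 = (d.0 + 0 | 0)\{d} ⊢ stopped
Run σ = ⟨aa⟩ on P: start {s0}
  after a @ step 1: {s1}
  after a @ step 2: {s2}
  P completes σ.
Run σ = ⟨aa⟩ on Q: start {t0}
  after a @ step 1: {t1}
  after a @ step 2: no successor for Q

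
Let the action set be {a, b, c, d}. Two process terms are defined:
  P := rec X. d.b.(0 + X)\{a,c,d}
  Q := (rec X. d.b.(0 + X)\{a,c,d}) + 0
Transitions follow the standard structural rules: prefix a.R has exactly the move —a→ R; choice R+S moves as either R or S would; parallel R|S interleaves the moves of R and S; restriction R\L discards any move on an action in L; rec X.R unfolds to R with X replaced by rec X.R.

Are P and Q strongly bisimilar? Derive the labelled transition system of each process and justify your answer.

P's transition system — 3 states:
  p0 = rec X. d.b.(0 + X)\{a,c,d} | --d--▸ p1
  p1 = b.(0 + (rec X. d.b.(0 + X)\{a,c,d}))\{a,c,d} | --b--▸ p2
  p2 = (0 + (rec X. d.b.(0 + X)\{a,c,d}))\{a,c,d} | deadlocked
Q's transition system — 3 states:
  q0 = (rec X. d.b.(0 + X)\{a,c,d}) + 0 | --d--▸ q1
  q1 = b.(0 + (rec X. d.b.(0 + X)\{a,c,d}))\{a,c,d} | --b--▸ q2
  q2 = (0 + (rec X. d.b.(0 + X)\{a,c,d}))\{a,c,d} | deadlocked
Partition-refinement fixed point:
  B0 = {p0, q0}
  B1 = {p1, q1}
  B2 = {p2, q2}
p0 ∈ B0, q0 ∈ B0 → same block

YES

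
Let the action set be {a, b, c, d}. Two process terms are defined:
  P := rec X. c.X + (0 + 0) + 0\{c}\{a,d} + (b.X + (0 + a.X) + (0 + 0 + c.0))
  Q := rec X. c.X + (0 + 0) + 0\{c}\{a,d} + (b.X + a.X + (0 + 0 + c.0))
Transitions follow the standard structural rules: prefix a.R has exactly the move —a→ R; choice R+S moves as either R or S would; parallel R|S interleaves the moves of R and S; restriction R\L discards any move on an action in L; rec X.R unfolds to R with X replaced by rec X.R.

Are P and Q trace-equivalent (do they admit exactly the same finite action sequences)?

P's transition system — 2 states:
  u0 = rec X. c.X + (0 + 0) + 0\{c}\{a,d} + (b.X + (0 + a.X) + (0 + 0 + c.0)) | —a→ u0, —b→ u0, —c→ u0, —c→ u1
  u1 = 0 | ∅
Q's transition system — 2 states:
  v0 = rec X. c.X + (0 + 0) + 0\{c}\{a,d} + (b.X + a.X + (0 + 0 + c.0)) | —a→ v0, —b→ v0, —c→ v0, —c→ v1
  v1 = 0 | ∅
Coarsest stable partition (strong bisimilarity classes):
  B0 = {u0, v0}
  B1 = {u1, v1}
u0 ∈ B0, v0 ∈ B0 → same block
Bisimilar ⇒ trace-equivalent.

trace-equivalent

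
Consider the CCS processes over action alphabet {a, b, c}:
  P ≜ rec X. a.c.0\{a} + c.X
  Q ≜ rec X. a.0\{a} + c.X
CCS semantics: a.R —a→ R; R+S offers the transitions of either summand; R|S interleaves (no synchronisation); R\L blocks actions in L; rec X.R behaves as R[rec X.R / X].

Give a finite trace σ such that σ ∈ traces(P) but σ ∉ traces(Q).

ac

Reachable graph of P (3 states):
  m0 = rec X. a.c.0\{a} + c.X → =a=> m1, =c=> m0
  m1 = c.0\{a} → =c=> m2
  m2 = 0\{a} → ∅
Reachable graph of Q (2 states):
  n0 = rec X. a.0\{a} + c.X → =a=> n1, =c=> n0
  n1 = 0\{a} → ∅
Executing ac from P (initial set {m0}):
  step 1 (a): {m1}
  step 2 (c): {m2}
  ✓ P
Executing ac from Q (initial set {n0}):
  step 1 (a): {n1}
  step 2 (c): ∅ (Q stuck)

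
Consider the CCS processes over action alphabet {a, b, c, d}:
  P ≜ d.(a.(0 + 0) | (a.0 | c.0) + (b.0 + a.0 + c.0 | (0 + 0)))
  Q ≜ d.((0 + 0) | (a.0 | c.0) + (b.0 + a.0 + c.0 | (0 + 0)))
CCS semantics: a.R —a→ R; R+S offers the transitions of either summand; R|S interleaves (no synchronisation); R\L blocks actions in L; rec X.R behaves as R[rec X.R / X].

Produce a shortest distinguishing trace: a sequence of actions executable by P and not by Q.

daa

LTS(P): 11 reachable states
  m0 = d.(a.(0 + 0) | (a.0 | c.0) + (b.0 + a.0 + c.0 | (0 + 0))) ⊢ -d-> m1
  m1 = a.(0 + 0) | (a.0 | c.0) + (b.0 + a.0 + c.0 | (0 + 0)) ⊢ -a-> m2, -a-> m3, -a-> m4, -b-> m3, -c-> m5, -c-> m6
  m2 = (0 + 0) | (a.0 | c.0) ⊢ -a-> m7, -c-> m8
  m3 = 0 ⊢ stopped
  m4 = a.(0 + 0) | (0 | c.0) ⊢ -a-> m7, -c-> m9
  m5 = 0 | (0 + 0) ⊢ stopped
  m6 = a.(0 + 0) | (a.0 | 0) ⊢ -a-> m8, -a-> m9
  m7 = (0 + 0) | (0 | c.0) ⊢ -c-> m10
  m8 = (0 + 0) | (a.0 | 0) ⊢ -a-> m10
  m9 = a.(0 + 0) | (0 | 0) ⊢ -a-> m10
  m10 = (0 + 0) | (0 | 0) ⊢ stopped
LTS(Q): 7 reachable states
  n0 = d.((0 + 0) | (a.0 | c.0) + (b.0 + a.0 + c.0 | (0 + 0))) ⊢ -d-> n1
  n1 = (0 + 0) | (a.0 | c.0) + (b.0 + a.0 + c.0 | (0 + 0)) ⊢ -a-> n2, -a-> n3, -b-> n3, -c-> n4, -c-> n5
  n2 = (0 + 0) | (0 | c.0) ⊢ -c-> n6
  n3 = 0 ⊢ stopped
  n4 = (0 + 0) | (a.0 | 0) ⊢ -a-> n6
  n5 = 0 | (0 + 0) ⊢ stopped
  n6 = (0 + 0) | (0 | 0) ⊢ stopped
Trace ⟨daa⟩ through P, begin at {m0}:
  after d @ step 1: {m1}
  after a @ step 2: {m2, m3, m4}
  after a @ step 3: {m7}
  — P admits the full trace.
Trace ⟨daa⟩ through Q, begin at {n0}:
  after d @ step 1: {n1}
  after a @ step 2: {n2, n3}
  after a @ step 3: no successor for Q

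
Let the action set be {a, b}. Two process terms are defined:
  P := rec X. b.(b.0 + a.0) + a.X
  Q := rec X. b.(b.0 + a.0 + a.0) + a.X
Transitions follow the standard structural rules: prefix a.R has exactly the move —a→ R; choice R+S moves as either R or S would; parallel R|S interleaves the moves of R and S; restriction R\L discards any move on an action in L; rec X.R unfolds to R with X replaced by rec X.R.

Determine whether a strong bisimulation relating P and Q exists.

LTS(P): 3 reachable states
  u0 = rec X. b.(b.0 + a.0) + a.X :: =a=> u0, =b=> u1
  u1 = b.0 + a.0 :: =a=> u2, =b=> u2
  u2 = 0 :: ∅
LTS(Q): 3 reachable states
  v0 = rec X. b.(b.0 + a.0 + a.0) + a.X :: =a=> v0, =b=> v1
  v1 = b.0 + a.0 + a.0 :: =a=> v2, =b=> v2
  v2 = 0 :: ∅
Partition-refinement fixed point:
  B0 = {u0, v0}
  B1 = {u1, v1}
  B2 = {u2, v2}
u0 ∈ B0, v0 ∈ B0 → same block

P ~ Q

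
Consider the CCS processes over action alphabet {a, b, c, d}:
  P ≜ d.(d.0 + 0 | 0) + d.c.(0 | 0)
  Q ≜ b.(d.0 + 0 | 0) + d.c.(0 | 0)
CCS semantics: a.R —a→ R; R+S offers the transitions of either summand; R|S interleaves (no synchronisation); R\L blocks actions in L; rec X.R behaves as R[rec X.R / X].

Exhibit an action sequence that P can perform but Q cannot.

dd

P's transition system — 5 states:
  p0 = d.(d.0 + 0 | 0) + d.c.(0 | 0) | -d-> p1, -d-> p2
  p1 = c.(0 | 0) | -c-> p3
  p2 = d.0 + 0 | 0 | -d-> p4
  p3 = 0 | 0 | deadlocked
  p4 = 0 | deadlocked
Q's transition system — 5 states:
  q0 = b.(d.0 + 0 | 0) + d.c.(0 | 0) | -b-> q1, -d-> q2
  q1 = d.0 + 0 | 0 | -d-> q3
  q2 = c.(0 | 0) | -c-> q4
  q3 = 0 | deadlocked
  q4 = 0 | 0 | deadlocked
Run σ = ⟨dd⟩ on P: start {p0}
  [1] d ⇒ {p1, p2}
  [2] d ⇒ {p4}
  P completes σ.
Run σ = ⟨dd⟩ on Q: start {q0}
  [1] d ⇒ {q2}
  [2] d ⇒ ∅ (Q stuck)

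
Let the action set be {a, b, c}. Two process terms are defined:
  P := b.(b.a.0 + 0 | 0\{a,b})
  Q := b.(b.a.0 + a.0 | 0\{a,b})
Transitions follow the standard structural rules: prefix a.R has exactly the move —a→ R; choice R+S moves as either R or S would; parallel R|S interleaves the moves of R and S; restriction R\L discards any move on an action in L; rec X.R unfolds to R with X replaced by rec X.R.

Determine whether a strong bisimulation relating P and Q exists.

P's transition system — 4 states:
  u0 = b.(b.a.0 + 0 | 0\{a,b}) has moves -b-> u1
  u1 = b.a.0 + 0 | 0\{a,b} has moves -b-> u2
  u2 = a.0 has moves -a-> u3
  u3 = 0 has moves (no moves)
Q's transition system — 5 states:
  v0 = b.(b.a.0 + a.0 | 0\{a,b}) has moves -b-> v1
  v1 = b.a.0 + a.0 | 0\{a,b} has moves -a-> v2, -b-> v3
  v2 = 0 | 0\{a,b} has moves (no moves)
  v3 = a.0 has moves -a-> v4
  v4 = 0 has moves (no moves)
Partition-refinement fixed point:
  B0 = {u0}
  B1 = {u1}
  B2 = {u2, v3}
  B3 = {u3, v2, v4}
  B4 = {v0}
  B5 = {v1}
u0 ∈ B0, v0 ∈ B4 → different blocks

not bisimilar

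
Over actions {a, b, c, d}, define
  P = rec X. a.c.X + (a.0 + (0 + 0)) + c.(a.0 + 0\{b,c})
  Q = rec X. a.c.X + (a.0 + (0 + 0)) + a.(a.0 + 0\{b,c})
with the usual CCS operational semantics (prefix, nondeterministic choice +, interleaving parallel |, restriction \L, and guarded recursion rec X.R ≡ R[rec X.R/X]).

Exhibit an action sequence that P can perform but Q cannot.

P's transition system — 4 states:
  m0 = rec X. a.c.X + (a.0 + (0 + 0)) + c.(a.0 + 0\{b,c}) | ··a··> m1, ··a··> m2, ··c··> m3
  m1 = 0 | ∅
  m2 = c.(rec X. a.c.X + (a.0 + (0 + 0)) + c.(a.0 + 0\{b,c})) | ··c··> m0
  m3 = a.0 + 0\{b,c} | ··a··> m1
Q's transition system — 4 states:
  n0 = rec X. a.c.X + (a.0 + (0 + 0)) + a.(a.0 + 0\{b,c}) | ··a··> n1, ··a··> n2, ··a··> n3
  n1 = 0 | ∅
  n2 = a.0 + 0\{b,c} | ··a··> n1
  n3 = c.(rec X. a.c.X + (a.0 + (0 + 0)) + a.(a.0 + 0\{b,c})) | ··c··> n0
Trace ⟨c⟩ through P, begin at {m0}:
  step 1 (c): {m3}
  P completes σ.
Trace ⟨c⟩ through Q, begin at {n0}:
  step 1 (c): ∅ (Q stuck)

c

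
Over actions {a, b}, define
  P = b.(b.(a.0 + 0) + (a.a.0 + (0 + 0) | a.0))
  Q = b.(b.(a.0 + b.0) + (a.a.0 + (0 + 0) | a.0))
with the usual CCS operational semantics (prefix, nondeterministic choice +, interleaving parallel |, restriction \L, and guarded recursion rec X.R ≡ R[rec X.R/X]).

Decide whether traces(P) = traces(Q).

trace-distinct — witness ⟨bbb⟩

P's transition system — 6 states:
  p0 = b.(b.(a.0 + 0) + (a.a.0 + (0 + 0) | a.0)) | =b=> p1
  p1 = b.(a.0 + 0) + (a.a.0 + (0 + 0) | a.0) | =a=> p2, =a=> p3, =b=> p4
  p2 = (0 + 0) | 0 | deadlocked
  p3 = a.0 | =a=> p5
  p4 = a.0 + 0 | =a=> p5
  p5 = 0 | deadlocked
Q's transition system — 6 states:
  q0 = b.(b.(a.0 + b.0) + (a.a.0 + (0 + 0) | a.0)) | =b=> q1
  q1 = b.(a.0 + b.0) + (a.a.0 + (0 + 0) | a.0) | =a=> q2, =a=> q3, =b=> q4
  q2 = (0 + 0) | 0 | deadlocked
  q3 = a.0 | =a=> q5
  q4 = a.0 + b.0 | =a=> q5, =b=> q5
  q5 = 0 | deadlocked
Executing bbb from Q (initial set {q0}):
  after b @ step 1: {q1}
  after b @ step 2: {q4}
  after b @ step 3: {q5}
  Q completes σ.
Executing bbb from P (initial set {p0}):
  after b @ step 1: {p1}
  after b @ step 2: {p4}
  after b @ step 3: ∅  — P cannot continue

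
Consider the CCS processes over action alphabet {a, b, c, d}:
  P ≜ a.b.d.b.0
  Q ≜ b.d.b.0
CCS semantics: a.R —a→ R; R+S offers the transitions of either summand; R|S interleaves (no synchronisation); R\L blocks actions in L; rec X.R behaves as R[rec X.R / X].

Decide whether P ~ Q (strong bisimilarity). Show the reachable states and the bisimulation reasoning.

LTS(P): 5 reachable states
  u0 = a.b.d.b.0 has moves -a-> u1
  u1 = b.d.b.0 has moves -b-> u2
  u2 = d.b.0 has moves -d-> u3
  u3 = b.0 has moves -b-> u4
  u4 = 0 has moves (no moves)
LTS(Q): 4 reachable states
  v0 = b.d.b.0 has moves -b-> v1
  v1 = d.b.0 has moves -d-> v2
  v2 = b.0 has moves -b-> v3
  v3 = 0 has moves (no moves)
Bisimilarity quotient blocks:
  B0 = {u0}
  B1 = {u1, v0}
  B2 = {u2, v1}
  B3 = {u3, v2}
  B4 = {u4, v3}
u0 ∈ B0, v0 ∈ B1 → different blocks

not bisimilar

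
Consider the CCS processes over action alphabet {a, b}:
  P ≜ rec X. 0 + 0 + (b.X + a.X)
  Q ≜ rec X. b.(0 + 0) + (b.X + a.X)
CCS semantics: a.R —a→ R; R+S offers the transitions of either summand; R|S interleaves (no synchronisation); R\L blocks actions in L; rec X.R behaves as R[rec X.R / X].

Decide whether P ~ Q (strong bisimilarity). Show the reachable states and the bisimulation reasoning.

LTS(P): 1 reachable states
  p0 = rec X. 0 + 0 + (b.X + a.X) has moves —a→ p0, —b→ p0
LTS(Q): 2 reachable states
  q0 = rec X. b.(0 + 0) + (b.X + a.X) has moves —a→ q0, —b→ q0, —b→ q1
  q1 = 0 + 0 has moves deadlocked
Bisimilarity quotient blocks:
  B0 = {p0}
  B1 = {q0}
  B2 = {q1}
p0 ∈ B0, q0 ∈ B1 → different blocks

not bisimilar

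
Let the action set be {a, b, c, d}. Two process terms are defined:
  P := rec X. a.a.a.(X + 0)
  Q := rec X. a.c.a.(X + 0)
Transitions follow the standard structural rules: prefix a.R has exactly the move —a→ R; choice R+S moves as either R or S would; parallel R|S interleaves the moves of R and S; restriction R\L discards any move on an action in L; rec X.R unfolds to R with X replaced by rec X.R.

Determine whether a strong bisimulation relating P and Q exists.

Reachable graph of P (4 states):
  p0 = rec X. a.a.a.(X + 0) → -a-> p1
  p1 = a.a.((rec X. a.a.a.(X + 0)) + 0) → -a-> p2
  p2 = a.((rec X. a.a.a.(X + 0)) + 0) → -a-> p3
  p3 = (rec X. a.a.a.(X + 0)) + 0 → -a-> p1
Reachable graph of Q (4 states):
  q0 = rec X. a.c.a.(X + 0) → -a-> q1
  q1 = c.a.((rec X. a.c.a.(X + 0)) + 0) → -c-> q2
  q2 = a.((rec X. a.c.a.(X + 0)) + 0) → -a-> q3
  q3 = (rec X. a.c.a.(X + 0)) + 0 → -a-> q1
Partition-refinement fixed point:
  B0 = {p0, p1, p2, p3}
  B1 = {q0, q3}
  B2 = {q1}
  B3 = {q2}
p0 ∈ B0, q0 ∈ B1 → different blocks

NO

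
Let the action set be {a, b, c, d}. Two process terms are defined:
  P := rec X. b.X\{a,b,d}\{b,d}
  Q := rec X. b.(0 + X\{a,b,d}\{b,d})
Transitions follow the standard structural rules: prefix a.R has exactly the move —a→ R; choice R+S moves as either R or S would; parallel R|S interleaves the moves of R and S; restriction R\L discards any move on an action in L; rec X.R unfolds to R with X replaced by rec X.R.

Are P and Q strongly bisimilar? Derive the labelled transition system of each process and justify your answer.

Reachable graph of P (2 states):
  p0 = rec X. b.X\{a,b,d}\{b,d} ⊢ -b-> p1
  p1 = (rec X. b.X\{a,b,d}\{b,d})\{a,b,d}\{b,d} ⊢ stopped
Reachable graph of Q (2 states):
  q0 = rec X. b.(0 + X\{a,b,d}\{b,d}) ⊢ -b-> q1
  q1 = 0 + (rec X. b.(0 + X\{a,b,d}\{b,d}))\{a,b,d}\{b,d} ⊢ stopped
Partition-refinement fixed point:
  B0 = {p0, q0}
  B1 = {p1, q1}
p0 ∈ B0, q0 ∈ B0 → same block

bisimilar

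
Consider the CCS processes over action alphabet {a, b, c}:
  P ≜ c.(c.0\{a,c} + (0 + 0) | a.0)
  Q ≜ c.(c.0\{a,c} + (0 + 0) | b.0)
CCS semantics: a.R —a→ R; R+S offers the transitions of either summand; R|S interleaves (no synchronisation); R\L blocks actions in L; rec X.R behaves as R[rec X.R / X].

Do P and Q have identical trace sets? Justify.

P's transition system — 4 states:
  u0 = c.(c.0\{a,c} + (0 + 0) | a.0) → ··c··> u1
  u1 = c.0\{a,c} + (0 + 0) | a.0 → ··a··> u2, ··c··> u3
  u2 = (0 + 0) | 0 → stopped
  u3 = 0\{a,c} → stopped
Q's transition system — 4 states:
  v0 = c.(c.0\{a,c} + (0 + 0) | b.0) → ··c··> v1
  v1 = c.0\{a,c} + (0 + 0) | b.0 → ··b··> v2, ··c··> v3
  v2 = (0 + 0) | 0 → stopped
  v3 = 0\{a,c} → stopped
Trace ⟨ca⟩ through P, begin at {u0}:
  step 1 (c): {u1}
  step 2 (a): {u2}
  — P admits the full trace.
Trace ⟨ca⟩ through Q, begin at {v0}:
  step 1 (c): {v1}
  step 2 (a): ∅ (Q stuck)

trace-distinct — witness ⟨ca⟩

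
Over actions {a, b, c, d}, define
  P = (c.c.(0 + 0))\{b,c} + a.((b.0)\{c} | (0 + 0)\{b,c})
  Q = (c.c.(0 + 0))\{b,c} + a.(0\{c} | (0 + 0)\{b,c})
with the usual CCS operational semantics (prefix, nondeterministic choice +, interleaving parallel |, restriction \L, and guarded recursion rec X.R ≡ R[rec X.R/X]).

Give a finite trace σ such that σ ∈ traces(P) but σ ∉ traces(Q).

Reachable graph of P (3 states):
  s0 = (c.c.(0 + 0))\{b,c} + a.((b.0)\{c} | (0 + 0)\{b,c}) :: --a--▸ s1
  s1 = (b.0)\{c} | (0 + 0)\{b,c} :: --b--▸ s2
  s2 = 0\{c} | (0 + 0)\{b,c} :: (no moves)
Reachable graph of Q (2 states):
  t0 = (c.c.(0 + 0))\{b,c} + a.(0\{c} | (0 + 0)\{b,c}) :: --a--▸ t1
  t1 = 0\{c} | (0 + 0)\{b,c} :: (no moves)
Trace ⟨ab⟩ through P, begin at {s0}:
  [1] a ⇒ {s1}
  [2] b ⇒ {s2}
  — P admits the full trace.
Trace ⟨ab⟩ through Q, begin at {t0}:
  [1] a ⇒ {t1}
  [2] b ⇒ no successor for Q

ab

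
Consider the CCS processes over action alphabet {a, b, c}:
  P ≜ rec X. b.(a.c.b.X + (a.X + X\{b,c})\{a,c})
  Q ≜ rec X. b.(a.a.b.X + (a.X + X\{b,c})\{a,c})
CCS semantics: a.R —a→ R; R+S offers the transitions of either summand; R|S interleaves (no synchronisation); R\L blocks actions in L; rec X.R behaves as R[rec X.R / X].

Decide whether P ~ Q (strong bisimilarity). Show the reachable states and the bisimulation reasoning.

P's transition system — 4 states:
  s0 = rec X. b.(a.c.b.X + (a.X + X\{b,c})\{a,c}) ⊢ --b--▸ s1
  s1 = a.c.b.(rec X. b.(a.c.b.X + (a.X + X\{b,c})\{a,c})) + (a.(rec X. b.(a.c.b.X + (a.X + X\{b,c})\{a,c})) + (rec X. b.(a.c.b.X + (a.X + X\{b,c})\{a,c}))\{b,c})\{a,c} ⊢ --a--▸ s2
  s2 = c.b.(rec X. b.(a.c.b.X + (a.X + X\{b,c})\{a,c})) ⊢ --c--▸ s3
  s3 = b.(rec X. b.(a.c.b.X + (a.X + X\{b,c})\{a,c})) ⊢ --b--▸ s0
Q's transition system — 4 states:
  t0 = rec X. b.(a.a.b.X + (a.X + X\{b,c})\{a,c}) ⊢ --b--▸ t1
  t1 = a.a.b.(rec X. b.(a.a.b.X + (a.X + X\{b,c})\{a,c})) + (a.(rec X. b.(a.a.b.X + (a.X + X\{b,c})\{a,c})) + (rec X. b.(a.a.b.X + (a.X + X\{b,c})\{a,c}))\{b,c})\{a,c} ⊢ --a--▸ t2
  t2 = a.b.(rec X. b.(a.a.b.X + (a.X + X\{b,c})\{a,c})) ⊢ --a--▸ t3
  t3 = b.(rec X. b.(a.a.b.X + (a.X + X\{b,c})\{a,c})) ⊢ --b--▸ t0
Partition-refinement fixed point:
  B0 = {s0}
  B1 = {s1}
  B2 = {s2}
  B3 = {s3}
  B4 = {t0}
  B5 = {t1}
  B6 = {t2}
  B7 = {t3}
s0 ∈ B0, t0 ∈ B4 → different blocks

P ≁ Q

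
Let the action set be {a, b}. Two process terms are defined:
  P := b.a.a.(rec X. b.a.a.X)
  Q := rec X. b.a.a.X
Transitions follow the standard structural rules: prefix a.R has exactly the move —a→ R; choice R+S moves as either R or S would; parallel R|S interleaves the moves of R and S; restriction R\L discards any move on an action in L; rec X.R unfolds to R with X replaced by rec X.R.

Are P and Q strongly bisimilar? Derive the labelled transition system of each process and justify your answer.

P ~ Q

LTS(P): 4 reachable states
  p0 = b.a.a.(rec X. b.a.a.X) has moves -b-> p1
  p1 = a.a.(rec X. b.a.a.X) has moves -a-> p2
  p2 = a.(rec X. b.a.a.X) has moves -a-> p3
  p3 = rec X. b.a.a.X has moves -b-> p1
LTS(Q): 3 reachable states
  q0 = rec X. b.a.a.X has moves -b-> q1
  q1 = a.a.(rec X. b.a.a.X) has moves -a-> q2
  q2 = a.(rec X. b.a.a.X) has moves -a-> q0
Bisimilarity quotient blocks:
  B0 = {p0, p3, q0}
  B1 = {p1, q1}
  B2 = {p2, q2}
p0 ∈ B0, q0 ∈ B0 → same block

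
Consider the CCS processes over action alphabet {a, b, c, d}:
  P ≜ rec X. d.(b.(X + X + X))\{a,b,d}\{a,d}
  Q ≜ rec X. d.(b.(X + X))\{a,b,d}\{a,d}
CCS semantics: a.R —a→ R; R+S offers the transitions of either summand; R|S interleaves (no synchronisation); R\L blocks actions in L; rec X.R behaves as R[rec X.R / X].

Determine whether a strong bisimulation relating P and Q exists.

Reachable graph of P (2 states):
  u0 = rec X. d.(b.(X + X + X))\{a,b,d}\{a,d} has moves -d-> u1
  u1 = (b.((rec X. d.(b.(X + X + X))\{a,b,d}\{a,d}) + (rec X. d.(b.(X + X + X))\{a,b,d}\{a,d}) + (rec X. d.(b.(X + X + X))\{a,b,d}\{a,d})))\{a,b,d}\{a,d} has moves ·
Reachable graph of Q (2 states):
  v0 = rec X. d.(b.(X + X))\{a,b,d}\{a,d} has moves -d-> v1
  v1 = (b.((rec X. d.(b.(X + X))\{a,b,d}\{a,d}) + (rec X. d.(b.(X + X))\{a,b,d}\{a,d})))\{a,b,d}\{a,d} has moves ·
Coarsest stable partition (strong bisimilarity classes):
  B0 = {u0, v0}
  B1 = {u1, v1}
u0 ∈ B0, v0 ∈ B0 → same block

bisimilar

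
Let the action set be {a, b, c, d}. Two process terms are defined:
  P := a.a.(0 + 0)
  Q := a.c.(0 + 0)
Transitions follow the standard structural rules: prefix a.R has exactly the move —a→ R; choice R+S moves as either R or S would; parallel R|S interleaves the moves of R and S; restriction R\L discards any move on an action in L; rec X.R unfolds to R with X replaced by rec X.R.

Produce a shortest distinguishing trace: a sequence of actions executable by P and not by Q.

aa

P's transition system — 3 states:
  p0 = a.a.(0 + 0) | ··a··> p1
  p1 = a.(0 + 0) | ··a··> p2
  p2 = 0 + 0 | deadlocked
Q's transition system — 3 states:
  q0 = a.c.(0 + 0) | ··a··> q1
  q1 = c.(0 + 0) | ··c··> q2
  q2 = 0 + 0 | deadlocked
Trace ⟨aa⟩ through P, begin at {p0}:
  step 1 (a): {p1}
  step 2 (a): {p2}
  — P admits the full trace.
Trace ⟨aa⟩ through Q, begin at {q0}:
  step 1 (a): {q1}
  step 2 (a): ∅ (Q stuck)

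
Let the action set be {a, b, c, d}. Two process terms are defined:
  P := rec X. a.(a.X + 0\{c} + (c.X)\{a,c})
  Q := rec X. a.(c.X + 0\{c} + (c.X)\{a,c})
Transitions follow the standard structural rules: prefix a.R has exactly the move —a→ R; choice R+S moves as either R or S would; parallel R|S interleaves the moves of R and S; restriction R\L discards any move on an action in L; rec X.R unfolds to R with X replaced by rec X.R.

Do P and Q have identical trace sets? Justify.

Reachable graph of P (2 states):
  p0 = rec X. a.(a.X + 0\{c} + (c.X)\{a,c}) ⊢ ··a··> p1
  p1 = a.(rec X. a.(a.X + 0\{c} + (c.X)\{a,c})) + 0\{c} + (c.(rec X. a.(a.X + 0\{c} + (c.X)\{a,c})))\{a,c} ⊢ ··a··> p0
Reachable graph of Q (2 states):
  q0 = rec X. a.(c.X + 0\{c} + (c.X)\{a,c}) ⊢ ··a··> q1
  q1 = c.(rec X. a.(c.X + 0\{c} + (c.X)\{a,c})) + 0\{c} + (c.(rec X. a.(c.X + 0\{c} + (c.X)\{a,c})))\{a,c} ⊢ ··c··> q0
Trace ⟨aa⟩ through P, begin at {p0}:
  after a @ step 1: {p1}
  after a @ step 2: {p0}
  ✓ P
Trace ⟨aa⟩ through Q, begin at {q0}:
  after a @ step 1: {q1}
  after a @ step 2: no successor for Q

trace-distinct — witness ⟨aa⟩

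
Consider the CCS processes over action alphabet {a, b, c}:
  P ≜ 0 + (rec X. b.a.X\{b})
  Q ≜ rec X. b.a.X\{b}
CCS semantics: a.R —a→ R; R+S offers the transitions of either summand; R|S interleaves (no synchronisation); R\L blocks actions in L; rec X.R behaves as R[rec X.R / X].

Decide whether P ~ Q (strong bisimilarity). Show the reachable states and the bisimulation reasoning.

bisimilar

LTS(P): 3 reachable states
  s0 = 0 + (rec X. b.a.X\{b}) → --b--▸ s1
  s1 = a.(rec X. b.a.X\{b})\{b} → --a--▸ s2
  s2 = (rec X. b.a.X\{b})\{b} → ∅
LTS(Q): 3 reachable states
  t0 = rec X. b.a.X\{b} → --b--▸ t1
  t1 = a.(rec X. b.a.X\{b})\{b} → --a--▸ t2
  t2 = (rec X. b.a.X\{b})\{b} → ∅
Coarsest stable partition (strong bisimilarity classes):
  B0 = {s0, t0}
  B1 = {s1, t1}
  B2 = {s2, t2}
s0 ∈ B0, t0 ∈ B0 → same block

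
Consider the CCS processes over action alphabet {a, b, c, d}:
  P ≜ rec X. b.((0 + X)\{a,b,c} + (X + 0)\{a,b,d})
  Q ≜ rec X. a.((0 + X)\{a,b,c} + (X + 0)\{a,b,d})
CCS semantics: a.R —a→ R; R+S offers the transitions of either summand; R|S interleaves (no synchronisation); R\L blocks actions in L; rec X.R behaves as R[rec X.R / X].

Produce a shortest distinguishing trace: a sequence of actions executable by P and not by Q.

P's transition system — 2 states:
  s0 = rec X. b.((0 + X)\{a,b,c} + (X + 0)\{a,b,d}) | -b-> s1
  s1 = (0 + (rec X. b.((0 + X)\{a,b,c} + (X + 0)\{a,b,d})))\{a,b,c} + ((rec X. b.((0 + X)\{a,b,c} + (X + 0)\{a,b,d})) + 0)\{a,b,d} | ∅
Q's transition system — 2 states:
  t0 = rec X. a.((0 + X)\{a,b,c} + (X + 0)\{a,b,d}) | -a-> t1
  t1 = (0 + (rec X. a.((0 + X)\{a,b,c} + (X + 0)\{a,b,d})))\{a,b,c} + ((rec X. a.((0 + X)\{a,b,c} + (X + 0)\{a,b,d})) + 0)\{a,b,d} | ∅
Trace ⟨b⟩ through P, begin at {s0}:
  after b @ step 1: {s1}
  P completes σ.
Trace ⟨b⟩ through Q, begin at {t0}:
  after b @ step 1: no successor for Q

b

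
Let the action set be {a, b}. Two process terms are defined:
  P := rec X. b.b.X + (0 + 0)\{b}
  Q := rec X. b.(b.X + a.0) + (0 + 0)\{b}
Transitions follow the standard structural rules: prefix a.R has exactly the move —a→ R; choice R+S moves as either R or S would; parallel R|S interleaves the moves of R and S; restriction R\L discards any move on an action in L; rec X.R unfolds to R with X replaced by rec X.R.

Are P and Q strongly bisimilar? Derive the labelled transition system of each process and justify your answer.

Reachable graph of P (2 states):
  s0 = rec X. b.b.X + (0 + 0)\{b} → —b→ s1
  s1 = b.(rec X. b.b.X + (0 + 0)\{b}) → —b→ s0
Reachable graph of Q (3 states):
  t0 = rec X. b.(b.X + a.0) + (0 + 0)\{b} → —b→ t1
  t1 = b.(rec X. b.(b.X + a.0) + (0 + 0)\{b}) + a.0 → —a→ t2, —b→ t0
  t2 = 0 → stopped
Bisimilarity quotient blocks:
  B0 = {s0, s1}
  B1 = {t0}
  B2 = {t1}
  B3 = {t2}
s0 ∈ B0, t0 ∈ B1 → different blocks

P ≁ Q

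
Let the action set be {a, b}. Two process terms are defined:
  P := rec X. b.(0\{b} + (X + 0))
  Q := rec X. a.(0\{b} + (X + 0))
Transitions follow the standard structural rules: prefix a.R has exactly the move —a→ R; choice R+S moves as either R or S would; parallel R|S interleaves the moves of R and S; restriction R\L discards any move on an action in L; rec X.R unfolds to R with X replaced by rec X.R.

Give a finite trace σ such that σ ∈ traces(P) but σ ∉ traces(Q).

P's transition system — 2 states:
  s0 = rec X. b.(0\{b} + (X + 0)) | =b=> s1
  s1 = 0\{b} + ((rec X. b.(0\{b} + (X + 0))) + 0) | =b=> s1
Q's transition system — 2 states:
  t0 = rec X. a.(0\{b} + (X + 0)) | =a=> t1
  t1 = 0\{b} + ((rec X. a.(0\{b} + (X + 0))) + 0) | =a=> t1
Run σ = ⟨b⟩ on P: start {s0}
  step 1 (b): {s1}
  ✓ P
Run σ = ⟨b⟩ on Q: start {t0}
  step 1 (b): ∅  — Q cannot continue

b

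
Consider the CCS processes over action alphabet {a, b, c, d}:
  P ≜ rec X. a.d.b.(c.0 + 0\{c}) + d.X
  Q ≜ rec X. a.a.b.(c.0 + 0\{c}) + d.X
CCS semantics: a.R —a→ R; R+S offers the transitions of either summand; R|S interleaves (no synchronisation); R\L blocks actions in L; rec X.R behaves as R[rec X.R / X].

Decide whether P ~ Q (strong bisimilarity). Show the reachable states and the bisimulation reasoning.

not bisimilar

Reachable graph of P (5 states):
  p0 = rec X. a.d.b.(c.0 + 0\{c}) + d.X has moves ··a··> p1, ··d··> p0
  p1 = d.b.(c.0 + 0\{c}) has moves ··d··> p2
  p2 = b.(c.0 + 0\{c}) has moves ··b··> p3
  p3 = c.0 + 0\{c} has moves ··c··> p4
  p4 = 0 has moves ·
Reachable graph of Q (5 states):
  q0 = rec X. a.a.b.(c.0 + 0\{c}) + d.X has moves ··a··> q1, ··d··> q0
  q1 = a.b.(c.0 + 0\{c}) has moves ··a··> q2
  q2 = b.(c.0 + 0\{c}) has moves ··b··> q3
  q3 = c.0 + 0\{c} has moves ··c··> q4
  q4 = 0 has moves ·
Partition-refinement fixed point:
  B0 = {p0}
  B1 = {p1}
  B2 = {p2, q2}
  B3 = {p3, q3}
  B4 = {p4, q4}
  B5 = {q0}
  B6 = {q1}
p0 ∈ B0, q0 ∈ B5 → different blocks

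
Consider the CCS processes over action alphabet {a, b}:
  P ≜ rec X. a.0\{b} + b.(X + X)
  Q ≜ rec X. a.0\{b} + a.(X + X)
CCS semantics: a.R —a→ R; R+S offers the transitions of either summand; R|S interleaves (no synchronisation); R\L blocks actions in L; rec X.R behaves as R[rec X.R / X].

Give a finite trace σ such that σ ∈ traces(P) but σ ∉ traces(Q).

b

P's transition system — 3 states:
  u0 = rec X. a.0\{b} + b.(X + X) :: --a--▸ u1, --b--▸ u2
  u1 = 0\{b} :: ∅
  u2 = (rec X. a.0\{b} + b.(X + X)) + (rec X. a.0\{b} + b.(X + X)) :: --a--▸ u1, --b--▸ u2
Q's transition system — 3 states:
  v0 = rec X. a.0\{b} + a.(X + X) :: --a--▸ v1, --a--▸ v2
  v1 = (rec X. a.0\{b} + a.(X + X)) + (rec X. a.0\{b} + a.(X + X)) :: --a--▸ v1, --a--▸ v2
  v2 = 0\{b} :: ∅
Executing b from P (initial set {u0}):
  step 1 (b): {u2}
  ✓ P
Executing b from Q (initial set {v0}):
  step 1 (b): no successor for Q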